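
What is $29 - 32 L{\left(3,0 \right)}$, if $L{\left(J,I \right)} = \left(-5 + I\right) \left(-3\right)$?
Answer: $-451$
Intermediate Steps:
$L{\left(J,I \right)} = 15 - 3 I$
$29 - 32 L{\left(3,0 \right)} = 29 - 32 \left(15 - 0\right) = 29 - 32 \left(15 + 0\right) = 29 - 480 = -451$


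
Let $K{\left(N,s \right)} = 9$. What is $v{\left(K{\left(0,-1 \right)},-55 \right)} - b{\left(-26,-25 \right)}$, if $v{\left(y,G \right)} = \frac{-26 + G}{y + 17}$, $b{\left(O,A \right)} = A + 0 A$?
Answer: $\frac{569}{26} \approx 21.885$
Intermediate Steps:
$b{\left(O,A \right)} = A$ ($b{\left(O,A \right)} = A + 0 = A$)
$v{\left(y,G \right)} = \frac{-26 + G}{17 + y}$
$v{\left(K{\left(0,-1 \right)},-55 \right)} - b{\left(-26,-25 \right)} = \frac{-26 - 55}{17 + 9} - -25 = \frac{1}{26} \left(-81\right) + 25 = - \frac{81}{26} + 25 = \frac{569}{26}$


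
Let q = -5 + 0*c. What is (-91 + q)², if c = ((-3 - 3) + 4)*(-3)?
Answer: 9216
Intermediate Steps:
c = 6 (c = (-6 + 4)*(-3) = -2*(-3) = 6)
q = -5 (q = -5 + 0*6 = -5 + 0 = -5)
(-91 + q)² = (-91 - 5)² = (-96)² = 9216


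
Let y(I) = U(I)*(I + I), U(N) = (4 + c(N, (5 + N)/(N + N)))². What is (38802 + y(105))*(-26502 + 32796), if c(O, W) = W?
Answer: 1898883016/7 ≈ 2.7127e+8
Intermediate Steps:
U(N) = (4 + (5 + N)/(2*N))² (U(N) = (4 + (5 + N)/(N + N))² = (4 + (5 + N)/((2*N)))² = (4 + (5 + N)*(1/(2*N)))² = (4 + (5 + N)/(2*N))²)
y(I) = (5 + 9*I)²/(2*I) (y(I) = ((5 + 9*I)²/(4*I²))*(I + I) = ((5 + 9*I)²/(4*I²))*(2*I) = (5 + 9*I)²/(2*I))
(38802 + y(105))*(-26502 + 32796) = (38802 + (½)*(5 + 9*105)²/105)*(-26502 + 32796) = (38802 + (½)*(1/105)*(5 + 945)²)*6294 = (38802 + (½)*(1/105)*950²)*6294 = (38802 + (½)*(1/105)*902500)*6294 = (38802 + 90250/21)*6294 = (905092/21)*6294 = 1898883016/7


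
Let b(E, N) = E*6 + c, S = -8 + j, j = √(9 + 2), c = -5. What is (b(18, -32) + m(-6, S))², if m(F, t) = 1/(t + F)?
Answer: 362559692/34225 - 38082*√11/34225 ≈ 10590.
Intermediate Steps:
j = √11 ≈ 3.3166
S = -8 + √11 ≈ -4.6834
b(E, N) = -5 + 6*E (b(E, N) = E*6 - 5 = 6*E - 5 = -5 + 6*E)
m(F, t) = 1/(F + t)
(b(18, -32) + m(-6, S))² = ((-5 + 6*18) + 1/(-6 + (-8 + √11)))² = ((-5 + 108) + 1/(-14 + √11))² = (103 + 1/(-14 + √11))²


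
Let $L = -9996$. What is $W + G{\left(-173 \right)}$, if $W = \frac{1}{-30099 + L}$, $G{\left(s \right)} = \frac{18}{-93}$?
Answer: $- \frac{240601}{1242945} \approx -0.19357$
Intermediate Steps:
$G{\left(s \right)} = - \frac{6}{31}$ ($G{\left(s \right)} = 18 \left(- \frac{1}{93}\right) = - \frac{6}{31}$)
$W = - \frac{1}{40095}$ ($W = \frac{1}{-30099 - 9996} = \frac{1}{-40095} = - \frac{1}{40095} \approx -2.4941 \cdot 10^{-5}$)
$W + G{\left(-173 \right)} = - \frac{1}{40095} - \frac{6}{31} = - \frac{240601}{1242945}$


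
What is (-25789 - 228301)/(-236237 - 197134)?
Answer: 254090/433371 ≈ 0.58631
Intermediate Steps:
(-25789 - 228301)/(-236237 - 197134) = -254090/(-433371) = -254090*(-1/433371) = 254090/433371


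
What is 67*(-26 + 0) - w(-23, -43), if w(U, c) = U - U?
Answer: -1742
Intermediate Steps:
w(U, c) = 0
67*(-26 + 0) - w(-23, -43) = 67*(-26 + 0) - 1*0 = 67*(-26) + 0 = -1742 + 0 = -1742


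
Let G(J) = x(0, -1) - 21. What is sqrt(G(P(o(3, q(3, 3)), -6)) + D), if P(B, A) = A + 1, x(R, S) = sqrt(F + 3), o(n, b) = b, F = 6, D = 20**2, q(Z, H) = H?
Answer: sqrt(382) ≈ 19.545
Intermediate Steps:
D = 400
x(R, S) = 3 (x(R, S) = sqrt(6 + 3) = sqrt(9) = 3)
P(B, A) = 1 + A
G(J) = -18 (G(J) = 3 - 21 = -18)
sqrt(G(P(o(3, q(3, 3)), -6)) + D) = sqrt(-18 + 400) = sqrt(382)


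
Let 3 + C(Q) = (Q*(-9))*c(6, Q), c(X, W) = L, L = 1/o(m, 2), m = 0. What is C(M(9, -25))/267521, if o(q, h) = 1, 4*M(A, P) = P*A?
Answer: 2013/1070084 ≈ 0.0018812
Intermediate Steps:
M(A, P) = A*P/4 (M(A, P) = (P*A)/4 = (A*P)/4 = A*P/4)
L = 1 (L = 1/1 = 1)
c(X, W) = 1
C(Q) = -3 - 9*Q (C(Q) = -3 + (Q*(-9))*1 = -3 - 9*Q*1 = -3 - 9*Q)
C(M(9, -25))/267521 = (-3 - 9*9*(-25)/4)/267521 = (-3 - 9*(-225/4))*(1/267521) = (-3 + 2025/4)*(1/267521) = (2013/4)*(1/267521) = 2013/1070084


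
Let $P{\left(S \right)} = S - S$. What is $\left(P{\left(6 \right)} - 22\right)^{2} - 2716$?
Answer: $-2232$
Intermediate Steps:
$P{\left(S \right)} = 0$
$\left(P{\left(6 \right)} - 22\right)^{2} - 2716 = \left(0 - 22\right)^{2} - 2716 = \left(-22\right)^{2} - 2716 = 484 - 2716 = -2232$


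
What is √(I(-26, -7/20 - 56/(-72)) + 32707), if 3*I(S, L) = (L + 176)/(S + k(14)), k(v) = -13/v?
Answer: 19*√104297099010/33930 ≈ 180.84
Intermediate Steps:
I(S, L) = (176 + L)/(3*(-13/14 + S)) (I(S, L) = ((L + 176)/(S - 13/14))/3 = ((176 + L)/(S - 13*1/14))/3 = ((176 + L)/(S - 13/14))/3 = ((176 + L)/(-13/14 + S))/3 = (176 + L)/(3*(-13/14 + S)))
√(I(-26, -7/20 - 56/(-72)) + 32707) = √(14*(176 + (-7/20 - 56/(-72)))/(3*(-13 + 14*(-26))) + 32707) = √(14*(176 + (-7*1/20 - 56*(-1/72)))/(3*(-13 - 364)) + 32707) = √((14/3)*(176 + (-7/20 + 7/9))/(-377) + 32707) = √((14/3)*(-1/377)*(176 + 77/180) + 32707) = √((14/3)*(-1/377)*(31757/180) + 32707) = √(-222299/101790 + 32707) = √(3329023231/101790) = 19*√104297099010/33930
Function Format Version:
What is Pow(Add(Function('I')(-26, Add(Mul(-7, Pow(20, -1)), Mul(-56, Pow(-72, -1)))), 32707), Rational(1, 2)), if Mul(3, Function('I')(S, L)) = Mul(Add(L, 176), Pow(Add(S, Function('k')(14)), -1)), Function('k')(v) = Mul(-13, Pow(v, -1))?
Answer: Mul(Rational(19, 33930), Pow(104297099010, Rational(1, 2))) ≈ 180.84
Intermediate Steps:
Function('I')(S, L) = Mul(Rational(1, 3), Pow(Add(Rational(-13, 14), S), -1), Add(176, L)) (Function('I')(S, L) = Mul(Rational(1, 3), Mul(Add(L, 176), Pow(Add(S, Mul(-13, Pow(14, -1))), -1))) = Mul(Rational(1, 3), Mul(Add(176, L), Pow(Add(S, Mul(-13, Rational(1, 14))), -1))) = Mul(Rational(1, 3), Mul(Add(176, L), Pow(Add(S, Rational(-13, 14)), -1))) = Mul(Rational(1, 3), Mul(Add(176, L), Pow(Add(Rational(-13, 14), S), -1))) = Mul(Rational(1, 3), Mul(Pow(Add(Rational(-13, 14), S), -1), Add(176, L))) = Mul(Rational(1, 3), Pow(Add(Rational(-13, 14), S), -1), Add(176, L)))
Pow(Add(Function('I')(-26, Add(Mul(-7, Pow(20, -1)), Mul(-56, Pow(-72, -1)))), 32707), Rational(1, 2)) = Pow(Add(Mul(Rational(14, 3), Pow(Add(-13, Mul(14, -26)), -1), Add(176, Add(Mul(-7, Pow(20, -1)), Mul(-56, Pow(-72, -1))))), 32707), Rational(1, 2)) = Pow(Add(Mul(Rational(14, 3), Pow(Add(-13, -364), -1), Add(176, Add(Mul(-7, Rational(1, 20)), Mul(-56, Rational(-1, 72))))), 32707), Rational(1, 2)) = Pow(Add(Mul(Rational(14, 3), Pow(-377, -1), Add(176, Add(Rational(-7, 20), Rational(7, 9)))), 32707), Rational(1, 2)) = Pow(Add(Mul(Rational(14, 3), Rational(-1, 377), Add(176, Rational(77, 180))), 32707), Rational(1, 2)) = Pow(Add(Mul(Rational(14, 3), Rational(-1, 377), Rational(31757, 180)), 32707), Rational(1, 2)) = Pow(Add(Rational(-222299, 101790), 32707), Rational(1, 2)) = Pow(Rational(3329023231, 101790), Rational(1, 2)) = Mul(Rational(19, 33930), Pow(104297099010, Rational(1, 2)))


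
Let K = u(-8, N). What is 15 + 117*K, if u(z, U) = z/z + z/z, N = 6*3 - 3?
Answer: 249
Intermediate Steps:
N = 15 (N = 18 - 3 = 15)
u(z, U) = 2 (u(z, U) = 1 + 1 = 2)
K = 2
15 + 117*K = 15 + 117*2 = 15 + 234 = 249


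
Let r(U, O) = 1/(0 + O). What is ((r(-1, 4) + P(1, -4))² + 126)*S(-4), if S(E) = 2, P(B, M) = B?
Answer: 2041/8 ≈ 255.13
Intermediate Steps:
r(U, O) = 1/O
((r(-1, 4) + P(1, -4))² + 126)*S(-4) = ((1/4 + 1)² + 126)*2 = ((¼ + 1)² + 126)*2 = ((5/4)² + 126)*2 = (25/16 + 126)*2 = (2041/16)*2 = 2041/8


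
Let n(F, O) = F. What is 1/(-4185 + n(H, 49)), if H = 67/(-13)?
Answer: -13/54472 ≈ -0.00023865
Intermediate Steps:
H = -67/13 (H = 67*(-1/13) = -67/13 ≈ -5.1538)
1/(-4185 + n(H, 49)) = 1/(-4185 - 67/13) = 1/(-54472/13) = -13/54472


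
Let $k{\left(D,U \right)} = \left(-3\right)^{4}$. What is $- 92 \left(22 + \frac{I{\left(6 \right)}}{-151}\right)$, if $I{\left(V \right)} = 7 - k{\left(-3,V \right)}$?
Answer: $- \frac{312432}{151} \approx -2069.1$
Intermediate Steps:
$k{\left(D,U \right)} = 81$
$I{\left(V \right)} = -74$ ($I{\left(V \right)} = 7 - 81 = -74$)
$- 92 \left(22 + \frac{I{\left(6 \right)}}{-151}\right) = - 92 \left(22 - \frac{74}{-151}\right) = - 92 \left(22 - - \frac{74}{151}\right) = - 92 \left(22 + \frac{74}{151}\right) = \left(-92\right) \frac{3396}{151} = - \frac{312432}{151}$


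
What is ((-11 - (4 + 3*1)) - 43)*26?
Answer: -1586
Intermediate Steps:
((-11 - (4 + 3*1)) - 43)*26 = ((-11 - (4 + 3)) - 43)*26 = ((-11 - 1*7) - 43)*26 = ((-11 - 7) - 43)*26 = (-18 - 43)*26 = -61*26 = -1586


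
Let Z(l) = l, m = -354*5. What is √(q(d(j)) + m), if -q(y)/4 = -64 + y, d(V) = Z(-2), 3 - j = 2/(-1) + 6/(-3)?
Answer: I*√1506 ≈ 38.807*I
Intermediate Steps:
m = -1770
j = 7 (j = 3 - (2/(-1) + 6/(-3)) = 3 - (2*(-1) + 6*(-⅓)) = 3 - (-2 - 2) = 3 - 1*(-4) = 3 + 4 = 7)
d(V) = -2
q(y) = 256 - 4*y (q(y) = -4*(-64 + y) = 256 - 4*y)
√(q(d(j)) + m) = √((256 - 4*(-2)) - 1770) = √((256 + 8) - 1770) = √(264 - 1770) = √(-1506) = I*√1506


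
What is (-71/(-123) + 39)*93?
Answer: 150908/41 ≈ 3680.7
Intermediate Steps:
(-71/(-123) + 39)*93 = (-71*(-1/123) + 39)*93 = (71/123 + 39)*93 = (4868/123)*93 = 150908/41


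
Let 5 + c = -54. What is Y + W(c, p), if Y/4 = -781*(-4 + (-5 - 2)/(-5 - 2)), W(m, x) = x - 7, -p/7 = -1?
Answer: 9372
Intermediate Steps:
p = 7 (p = -7*(-1) = 7)
c = -59 (c = -5 - 54 = -59)
W(m, x) = -7 + x
Y = 9372 (Y = 4*(-781*(-4 + (-5 - 2)/(-5 - 2))) = 4*(-781*(-4 - 7/(-7))) = 4*(-781*(-4 - 7*(-1/7))) = 4*(-781*(-4 + 1)) = 4*(-781*(-3)) = 4*2343 = 9372)
Y + W(c, p) = 9372 + (-7 + 7) = 9372 + 0 = 9372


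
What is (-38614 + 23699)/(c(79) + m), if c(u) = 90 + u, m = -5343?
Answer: 14915/5174 ≈ 2.8827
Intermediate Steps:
(-38614 + 23699)/(c(79) + m) = (-38614 + 23699)/((90 + 79) - 5343) = -14915/(169 - 5343) = -14915/(-5174) = -14915*(-1/5174) = 14915/5174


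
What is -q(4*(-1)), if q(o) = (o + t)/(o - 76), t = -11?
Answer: -3/16 ≈ -0.18750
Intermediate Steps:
q(o) = (-11 + o)/(-76 + o) (q(o) = (o - 11)/(o - 76) = (-11 + o)/(-76 + o))
-q(4*(-1)) = -(-11 + 4*(-1))/(-76 + 4*(-1)) = -(-11 - 4)/(-76 - 4) = -(-15)/(-80) = -(-1)*(-15)/80 = -1*3/16 = -3/16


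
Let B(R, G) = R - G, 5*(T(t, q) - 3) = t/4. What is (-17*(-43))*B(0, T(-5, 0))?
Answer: -8041/4 ≈ -2010.3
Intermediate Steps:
T(t, q) = 3 + t/20 (T(t, q) = 3 + (t/4)/5 = 3 + t/20)
(-17*(-43))*B(0, T(-5, 0)) = (-17*(-43))*(0 - (3 + (1/20)*(-5))) = 731*(0 - (3 - ¼)) = 731*(0 - 1*11/4) = 731*(0 - 11/4) = 731*(-11/4) = -8041/4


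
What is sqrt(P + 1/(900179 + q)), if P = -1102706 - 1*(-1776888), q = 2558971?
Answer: sqrt(35853654132337574)/230610 ≈ 821.09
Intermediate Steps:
P = 674182 (P = -1102706 + 1776888 = 674182)
sqrt(P + 1/(900179 + q)) = sqrt(674182 + 1/(900179 + 2558971)) = sqrt(674182 + 1/3459150) = sqrt(2332096665301/3459150) = sqrt(35853654132337574)/230610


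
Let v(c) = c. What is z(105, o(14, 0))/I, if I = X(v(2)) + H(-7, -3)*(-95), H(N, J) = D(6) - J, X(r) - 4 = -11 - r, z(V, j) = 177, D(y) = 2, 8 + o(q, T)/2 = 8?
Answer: -177/484 ≈ -0.36570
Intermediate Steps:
o(q, T) = 0 (o(q, T) = -16 + 2*8 = -16 + 16 = 0)
X(r) = -7 - r (X(r) = 4 + (-11 - r) = -7 - r)
H(N, J) = 2 - J
I = -484 (I = (-7 - 1*2) + (2 - 1*(-3))*(-95) = (-7 - 2) + (2 + 3)*(-95) = -9 + 5*(-95) = -9 - 475 = -484)
z(105, o(14, 0))/I = 177/(-484) = 177*(-1/484) = -177/484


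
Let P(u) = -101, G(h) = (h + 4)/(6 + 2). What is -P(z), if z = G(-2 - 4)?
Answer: 101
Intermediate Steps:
G(h) = ½ + h/8 (G(h) = (4 + h)/8 = (4 + h)*(⅛) = ½ + h/8)
z = -¼ (z = ½ + (-2 - 4)/8 = ½ + (⅛)*(-6) = ½ - ¾ = -¼ ≈ -0.25000)
-P(z) = -1*(-101) = 101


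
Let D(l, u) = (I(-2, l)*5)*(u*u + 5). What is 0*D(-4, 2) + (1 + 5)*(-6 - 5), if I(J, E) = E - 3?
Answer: -66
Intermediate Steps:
I(J, E) = -3 + E
D(l, u) = (-15 + 5*l)*(5 + u**2) (D(l, u) = ((-3 + l)*5)*(u*u + 5) = (-15 + 5*l)*(u**2 + 5) = (-15 + 5*l)*(5 + u**2))
0*D(-4, 2) + (1 + 5)*(-6 - 5) = 0*(5*(-3 - 4)*(5 + 2**2)) + (1 + 5)*(-6 - 5) = 0*(5*(-7)*(5 + 4)) + 6*(-11) = 0*(5*(-7)*9) - 66 = 0*(-315) - 66 = 0 - 66 = -66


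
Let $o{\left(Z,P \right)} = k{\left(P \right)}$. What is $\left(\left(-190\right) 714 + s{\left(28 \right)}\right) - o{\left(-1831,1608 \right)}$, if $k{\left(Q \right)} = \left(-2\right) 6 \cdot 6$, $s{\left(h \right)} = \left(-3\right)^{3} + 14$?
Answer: $-135601$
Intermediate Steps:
$s{\left(h \right)} = -13$ ($s{\left(h \right)} = -27 + 14 = -13$)
$k{\left(Q \right)} = -72$ ($k{\left(Q \right)} = \left(-12\right) 6 = -72$)
$o{\left(Z,P \right)} = -72$
$\left(\left(-190\right) 714 + s{\left(28 \right)}\right) - o{\left(-1831,1608 \right)} = \left(\left(-190\right) 714 - 13\right) - -72 = \left(-135660 - 13\right) + 72 = -135673 + 72 = -135601$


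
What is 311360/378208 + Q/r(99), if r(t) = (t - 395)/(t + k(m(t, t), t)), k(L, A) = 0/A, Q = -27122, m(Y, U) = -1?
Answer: 15868908481/1749212 ≈ 9072.0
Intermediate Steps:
k(L, A) = 0
r(t) = (-395 + t)/t (r(t) = (t - 395)/(t + 0) = (-395 + t)/t)
311360/378208 + Q/r(99) = 311360/378208 - 27122*99/(-395 + 99) = 311360*(1/378208) - 27122/((1/99)*(-296)) = 9730/11819 - 27122/(-296/99) = 9730/11819 - 27122*(-99/296) = 9730/11819 + 1342539/148 = 15868908481/1749212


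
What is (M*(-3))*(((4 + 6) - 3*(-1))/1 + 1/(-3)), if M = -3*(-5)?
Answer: -570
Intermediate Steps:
M = 15
(M*(-3))*(((4 + 6) - 3*(-1))/1 + 1/(-3)) = (15*(-3))*(((4 + 6) - 3*(-1))/1 + 1/(-3)) = -45*((10 + 3)*1 + 1*(-⅓)) = -45*(13*1 - ⅓) = -45*(13 - ⅓) = -45*38/3 = -570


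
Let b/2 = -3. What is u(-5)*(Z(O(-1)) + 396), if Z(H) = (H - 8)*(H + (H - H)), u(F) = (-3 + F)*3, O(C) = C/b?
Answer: -28418/3 ≈ -9472.7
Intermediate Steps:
b = -6 (b = 2*(-3) = -6)
O(C) = -C/6 (O(C) = C/(-6) = C*(-1/6) = -C/6)
u(F) = -9 + 3*F
Z(H) = H*(-8 + H) (Z(H) = (-8 + H)*(H + 0) = (-8 + H)*H = H*(-8 + H))
u(-5)*(Z(O(-1)) + 396) = (-9 + 3*(-5))*((-1/6*(-1))*(-8 - 1/6*(-1)) + 396) = (-9 - 15)*((-8 + 1/6)/6 + 396) = -24*((1/6)*(-47/6) + 396) = -24*(-47/36 + 396) = -24*14209/36 = -28418/3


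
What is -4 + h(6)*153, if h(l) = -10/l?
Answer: -259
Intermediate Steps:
-4 + h(6)*153 = -4 - 10/6*153 = -4 - 10*⅙*153 = -4 - 5/3*153 = -4 - 255 = -259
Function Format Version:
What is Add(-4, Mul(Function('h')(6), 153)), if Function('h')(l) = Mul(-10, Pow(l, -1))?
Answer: -259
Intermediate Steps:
Add(-4, Mul(Function('h')(6), 153)) = Add(-4, Mul(Mul(-10, Pow(6, -1)), 153)) = Add(-4, Mul(Mul(-10, Rational(1, 6)), 153)) = Add(-4, Mul(Rational(-5, 3), 153)) = Add(-4, -255) = -259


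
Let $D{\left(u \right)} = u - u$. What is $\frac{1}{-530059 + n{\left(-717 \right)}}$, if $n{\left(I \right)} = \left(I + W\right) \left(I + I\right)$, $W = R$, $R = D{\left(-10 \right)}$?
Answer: $\frac{1}{498119} \approx 2.0076 \cdot 10^{-6}$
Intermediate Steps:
$D{\left(u \right)} = 0$
$R = 0$
$W = 0$
$n{\left(I \right)} = 2 I^{2}$ ($n{\left(I \right)} = \left(I + 0\right) \left(I + I\right) = I 2 I = 2 I^{2}$)
$\frac{1}{-530059 + n{\left(-717 \right)}} = \frac{1}{-530059 + 2 \left(-717\right)^{2}} = \frac{1}{-530059 + 2 \cdot 514089} = \frac{1}{-530059 + 1028178} = \frac{1}{498119}$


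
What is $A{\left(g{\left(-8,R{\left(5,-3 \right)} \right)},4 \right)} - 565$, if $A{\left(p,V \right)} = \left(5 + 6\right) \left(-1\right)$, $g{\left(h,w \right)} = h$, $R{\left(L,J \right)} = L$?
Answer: $-576$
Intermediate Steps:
$A{\left(p,V \right)} = -11$ ($A{\left(p,V \right)} = 11 \left(-1\right) = -11$)
$A{\left(g{\left(-8,R{\left(5,-3 \right)} \right)},4 \right)} - 565 = -11 - 565 = -576$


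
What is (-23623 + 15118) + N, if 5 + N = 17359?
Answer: 8849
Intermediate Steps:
N = 17354 (N = -5 + 17359 = 17354)
(-23623 + 15118) + N = (-23623 + 15118) + 17354 = -8505 + 17354 = 8849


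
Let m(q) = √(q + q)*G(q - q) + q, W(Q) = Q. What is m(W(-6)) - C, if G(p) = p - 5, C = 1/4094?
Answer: -24565/4094 - 10*I*√3 ≈ -6.0002 - 17.32*I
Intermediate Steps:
C = 1/4094 ≈ 0.00024426
G(p) = -5 + p
m(q) = q - 5*√2*√q (m(q) = √(q + q)*(-5 + (q - q)) + q = √(2*q)*(-5 + 0) + q = (√2*√q)*(-5) + q = -5*√2*√q + q = q - 5*√2*√q)
m(W(-6)) - C = (-6 - 5*√2*√(-6)) - 1*1/4094 = (-6 - 5*√2*I*√6) - 1/4094 = (-6 - 10*I*√3) - 1/4094 = -24565/4094 - 10*I*√3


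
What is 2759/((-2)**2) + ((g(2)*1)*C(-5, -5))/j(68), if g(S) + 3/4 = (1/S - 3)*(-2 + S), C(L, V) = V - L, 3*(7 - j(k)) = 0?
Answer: 2759/4 ≈ 689.75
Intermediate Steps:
j(k) = 7 (j(k) = 7 - 1/3*0 = 7 + 0 = 7)
g(S) = -3/4 + (-3 + 1/S)*(-2 + S) (g(S) = -3/4 + (1/S - 3)*(-2 + S) = -3/4 + (-3 + 1/S)*(-2 + S))
2759/((-2)**2) + ((g(2)*1)*C(-5, -5))/j(68) = 2759/((-2)**2) + (((25/4 - 3*2 - 2/2)*1)*(-5 - 1*(-5)))/7 = 2759/4 + (((25/4 - 6 - 2*1/2)*1)*(-5 + 5))*(1/7) = 2759*(1/4) + (((25/4 - 6 - 1)*1)*0)*(1/7) = 2759/4 + (-3/4*1*0)*(1/7) = 2759/4 - 3/4*0*(1/7) = 2759/4 + 0*(1/7) = 2759/4 + 0 = 2759/4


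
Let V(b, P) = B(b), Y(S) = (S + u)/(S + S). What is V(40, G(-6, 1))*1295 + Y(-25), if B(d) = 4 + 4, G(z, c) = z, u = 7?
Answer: 259009/25 ≈ 10360.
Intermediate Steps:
B(d) = 8
Y(S) = (7 + S)/(2*S) (Y(S) = (S + 7)/(S + S) = (7 + S)/((2*S)) = (7 + S)*(1/(2*S)) = (7 + S)/(2*S))
V(b, P) = 8
V(40, G(-6, 1))*1295 + Y(-25) = 8*1295 + (½)*(7 - 25)/(-25) = 10360 + (½)*(-1/25)*(-18) = 10360 + 9/25 = 259009/25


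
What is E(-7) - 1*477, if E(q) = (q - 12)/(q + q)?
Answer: -6659/14 ≈ -475.64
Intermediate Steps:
E(q) = (-12 + q)/(2*q) (E(q) = (-12 + q)/((2*q)) = (-12 + q)*(1/(2*q)) = (-12 + q)/(2*q))
E(-7) - 1*477 = (½)*(-12 - 7)/(-7) - 1*477 = (½)*(-⅐)*(-19) - 477 = 19/14 - 477 = -6659/14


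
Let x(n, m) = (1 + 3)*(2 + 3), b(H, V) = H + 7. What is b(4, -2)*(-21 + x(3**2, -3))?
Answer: -11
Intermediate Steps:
b(H, V) = 7 + H
x(n, m) = 20 (x(n, m) = 4*5 = 20)
b(4, -2)*(-21 + x(3**2, -3)) = (7 + 4)*(-21 + 20) = 11*(-1) = -11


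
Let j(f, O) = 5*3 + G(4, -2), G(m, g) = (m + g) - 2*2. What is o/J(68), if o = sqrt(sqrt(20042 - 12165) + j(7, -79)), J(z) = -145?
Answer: -sqrt(13 + sqrt(7877))/145 ≈ -0.069567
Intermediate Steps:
G(m, g) = -4 + g + m (G(m, g) = (g + m) - 4 = -4 + g + m)
j(f, O) = 13 (j(f, O) = 5*3 + (-4 - 2 + 4) = 15 - 2 = 13)
o = sqrt(13 + sqrt(7877)) (o = sqrt(sqrt(20042 - 12165) + 13) = sqrt(sqrt(7877) + 13) = sqrt(13 + sqrt(7877)) ≈ 10.087)
o/J(68) = sqrt(13 + sqrt(7877))/(-145) = sqrt(13 + sqrt(7877))*(-1/145) = -sqrt(13 + sqrt(7877))/145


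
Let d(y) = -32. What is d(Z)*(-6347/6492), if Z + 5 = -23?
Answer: 50776/1623 ≈ 31.285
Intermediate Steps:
Z = -28 (Z = -5 - 23 = -28)
d(Z)*(-6347/6492) = -(-203104)/6492 = -32*(-6347/6492) = 50776/1623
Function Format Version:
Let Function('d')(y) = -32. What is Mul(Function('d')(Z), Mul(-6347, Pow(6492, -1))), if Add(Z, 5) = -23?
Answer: Rational(50776, 1623) ≈ 31.285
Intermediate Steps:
Z = -28 (Z = Add(-5, -23) = -28)
Mul(Function('d')(Z), Mul(-6347, Pow(6492, -1))) = Mul(-32, Mul(-6347, Pow(6492, -1))) = Mul(-32, Mul(-6347, Rational(1, 6492))) = Mul(-32, Rational(-6347, 6492)) = Rational(50776, 1623)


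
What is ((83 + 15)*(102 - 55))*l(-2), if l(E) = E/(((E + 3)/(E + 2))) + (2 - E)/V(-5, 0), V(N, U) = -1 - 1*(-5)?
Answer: 4606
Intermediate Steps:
V(N, U) = 4 (V(N, U) = -1 + 5 = 4)
l(E) = 1/2 - E/4 + E*(2 + E)/(3 + E) (l(E) = E/(((E + 3)/(E + 2))) + (2 - E)/4 = E/(((3 + E)/(2 + E))) + (2 - E)*(1/4) = E/(((3 + E)/(2 + E))) + (1/2 - E/4) = E*((2 + E)/(3 + E)) + (1/2 - E/4) = E*(2 + E)/(3 + E) + (1/2 - E/4) = 1/2 - E/4 + E*(2 + E)/(3 + E))
((83 + 15)*(102 - 55))*l(-2) = ((83 + 15)*(102 - 55))*((6 + 3*(-2)**2 + 7*(-2))/(4*(3 - 2))) = (98*47)*((1/4)*(6 + 3*4 - 14)/1) = 4606*((1/4)*1*(6 + 12 - 14)) = 4606*((1/4)*1*4) = 4606*1 = 4606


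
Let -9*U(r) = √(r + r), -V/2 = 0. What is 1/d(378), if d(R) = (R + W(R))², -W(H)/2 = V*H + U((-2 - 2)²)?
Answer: 234368073/33486336680644 - 275562*√2/8371584170161 ≈ 6.9524e-6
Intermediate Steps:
V = 0 (V = -2*0 = 0)
U(r) = -√2*√r/9 (U(r) = -√(r + r)/9 = -√2*√r/9)
W(H) = 8*√2/9 (W(H) = -2*(0*H - √2*√((-2 - 2)²)/9) = -2*(0 - √2*√((-4)²)/9) = -2*(0 - √2*√16/9) = -2*(0 - ⅑*√2*4) = -2*(0 - 4*√2/9) = -(-8)*√2/9 = 8*√2/9)
d(R) = (R + 8*√2/9)²
1/d(378) = 1/((8*√2 + 9*378)²/81) = 1/((8*√2 + 3402)²/81) = 1/((3402 + 8*√2)²/81) = 81/(3402 + 8*√2)²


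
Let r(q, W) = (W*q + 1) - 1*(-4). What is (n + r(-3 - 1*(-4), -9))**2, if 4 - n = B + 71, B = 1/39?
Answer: 7672900/1521 ≈ 5044.6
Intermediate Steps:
B = 1/39 ≈ 0.025641
r(q, W) = 5 + W*q (r(q, W) = (1 + W*q) + 4 = 5 + W*q)
n = -2614/39 (n = 4 - (1/39 + 71) = 4 - 1*2770/39 = 4 - 2770/39 = -2614/39 ≈ -67.026)
(n + r(-3 - 1*(-4), -9))**2 = (-2614/39 + (5 - 9*(-3 - 1*(-4))))**2 = (-2614/39 + (5 - 9*(-3 + 4)))**2 = (-2614/39 + (5 - 9*1))**2 = (-2614/39 + (5 - 9))**2 = (-2614/39 - 4)**2 = (-2770/39)**2 = 7672900/1521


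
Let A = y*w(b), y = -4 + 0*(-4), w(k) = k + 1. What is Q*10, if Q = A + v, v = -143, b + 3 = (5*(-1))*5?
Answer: -350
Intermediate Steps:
b = -28 (b = -3 + (5*(-1))*5 = -3 - 5*5 = -3 - 25 = -28)
w(k) = 1 + k
y = -4 (y = -4 + 0 = -4)
A = 108 (A = -4*(1 - 28) = -4*(-27) = 108)
Q = -35 (Q = 108 - 143 = -35)
Q*10 = -35*10 = -350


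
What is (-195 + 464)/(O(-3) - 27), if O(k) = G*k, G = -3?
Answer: -269/18 ≈ -14.944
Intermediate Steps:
O(k) = -3*k
(-195 + 464)/(O(-3) - 27) = (-195 + 464)/(-3*(-3) - 27) = 269/(9 - 27) = 269/(-18) = 269*(-1/18) = -269/18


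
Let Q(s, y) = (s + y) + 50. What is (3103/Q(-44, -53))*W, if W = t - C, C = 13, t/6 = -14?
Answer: 300991/47 ≈ 6404.1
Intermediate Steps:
t = -84 (t = 6*(-14) = -84)
Q(s, y) = 50 + s + y
W = -97 (W = -84 - 1*13 = -84 - 13 = -97)
(3103/Q(-44, -53))*W = (3103/(50 - 44 - 53))*(-97) = (3103/(-47))*(-97) = (3103*(-1/47))*(-97) = -3103/47*(-97) = 300991/47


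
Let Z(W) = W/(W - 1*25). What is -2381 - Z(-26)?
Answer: -121457/51 ≈ -2381.5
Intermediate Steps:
Z(W) = W/(-25 + W) (Z(W) = W/(W - 25) = W/(-25 + W))
-2381 - Z(-26) = -2381 - (-26)/(-25 - 26) = -2381 - (-26)/(-51) = -2381 - (-26)*(-1)/51 = -2381 - 1*26/51 = -2381 - 26/51 = -121457/51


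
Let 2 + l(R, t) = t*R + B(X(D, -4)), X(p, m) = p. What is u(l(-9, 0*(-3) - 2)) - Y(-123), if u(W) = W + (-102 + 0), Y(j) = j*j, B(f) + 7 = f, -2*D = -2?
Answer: -15221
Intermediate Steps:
D = 1 (D = -1/2*(-2) = 1)
B(f) = -7 + f
Y(j) = j**2
l(R, t) = -8 + R*t (l(R, t) = -2 + (t*R + (-7 + 1)) = -2 + (R*t - 6) = -2 + (-6 + R*t) = -8 + R*t)
u(W) = -102 + W (u(W) = W - 102 = -102 + W)
u(l(-9, 0*(-3) - 2)) - Y(-123) = (-102 + (-8 - 9*(0*(-3) - 2))) - 1*(-123)**2 = (-102 + (-8 - 9*(0 - 2))) - 1*15129 = (-102 + (-8 - 9*(-2))) - 15129 = (-102 + (-8 + 18)) - 15129 = (-102 + 10) - 15129 = -92 - 15129 = -15221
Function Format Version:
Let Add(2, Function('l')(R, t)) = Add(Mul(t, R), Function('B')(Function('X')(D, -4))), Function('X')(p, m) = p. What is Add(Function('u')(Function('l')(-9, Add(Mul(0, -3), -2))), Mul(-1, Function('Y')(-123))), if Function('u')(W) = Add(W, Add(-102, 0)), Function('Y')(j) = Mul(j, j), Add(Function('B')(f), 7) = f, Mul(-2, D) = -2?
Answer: -15221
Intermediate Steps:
D = 1 (D = Mul(Rational(-1, 2), -2) = 1)
Function('B')(f) = Add(-7, f)
Function('Y')(j) = Pow(j, 2)
Function('l')(R, t) = Add(-8, Mul(R, t)) (Function('l')(R, t) = Add(-2, Add(Mul(t, R), Add(-7, 1))) = Add(-2, Add(Mul(R, t), -6)) = Add(-2, Add(-6, Mul(R, t))) = Add(-8, Mul(R, t)))
Function('u')(W) = Add(-102, W) (Function('u')(W) = Add(W, -102) = Add(-102, W))
Add(Function('u')(Function('l')(-9, Add(Mul(0, -3), -2))), Mul(-1, Function('Y')(-123))) = Add(Add(-102, Add(-8, Mul(-9, Add(Mul(0, -3), -2)))), Mul(-1, Pow(-123, 2))) = Add(Add(-102, Add(-8, Mul(-9, Add(0, -2)))), Mul(-1, 15129)) = Add(Add(-102, Add(-8, Mul(-9, -2))), -15129) = Add(Add(-102, Add(-8, 18)), -15129) = Add(Add(-102, 10), -15129) = Add(-92, -15129) = -15221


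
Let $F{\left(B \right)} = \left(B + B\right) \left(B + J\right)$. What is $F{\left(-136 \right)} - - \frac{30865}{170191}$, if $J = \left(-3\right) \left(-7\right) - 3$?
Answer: $\frac{5462481201}{170191} \approx 32096.0$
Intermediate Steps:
$J = 18$ ($J = 21 - 3 = 18$)
$F{\left(B \right)} = 2 B \left(18 + B\right)$ ($F{\left(B \right)} = \left(B + B\right) \left(B + 18\right) = 2 B \left(18 + B\right)$)
$F{\left(-136 \right)} - - \frac{30865}{170191} = 2 \left(-136\right) \left(18 - 136\right) - - \frac{30865}{170191} = 2 \left(-136\right) \left(-118\right) - \left(-30865\right) \frac{1}{170191} = 32096 - - \frac{30865}{170191} = 32096 + \frac{30865}{170191} = \frac{5462481201}{170191}$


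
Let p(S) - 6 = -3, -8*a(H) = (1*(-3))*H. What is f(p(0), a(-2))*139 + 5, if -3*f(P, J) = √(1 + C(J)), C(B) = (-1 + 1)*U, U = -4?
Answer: -124/3 ≈ -41.333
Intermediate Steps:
C(B) = 0 (C(B) = (-1 + 1)*(-4) = 0*(-4) = 0)
a(H) = 3*H/8 (a(H) = -1*(-3)*H/8 = -(-3)*H/8 = 3*H/8)
p(S) = 3 (p(S) = 6 - 3 = 3)
f(P, J) = -⅓ (f(P, J) = -√(1 + 0)/3 = -√1/3 = -⅓*1 = -⅓)
f(p(0), a(-2))*139 + 5 = -⅓*139 + 5 = -139/3 + 5 = -124/3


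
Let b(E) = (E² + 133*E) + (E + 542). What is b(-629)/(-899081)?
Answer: -311897/899081 ≈ -0.34691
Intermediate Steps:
b(E) = 542 + E² + 134*E (b(E) = (E² + 133*E) + (542 + E) = 542 + E² + 134*E)
b(-629)/(-899081) = (542 + (-629)² + 134*(-629))/(-899081) = (542 + 395641 - 84286)*(-1/899081) = 311897*(-1/899081) = -311897/899081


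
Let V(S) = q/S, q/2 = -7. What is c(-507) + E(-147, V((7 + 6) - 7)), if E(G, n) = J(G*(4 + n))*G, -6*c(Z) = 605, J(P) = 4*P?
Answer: 863755/6 ≈ 1.4396e+5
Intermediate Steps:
q = -14 (q = 2*(-7) = -14)
c(Z) = -605/6 (c(Z) = -⅙*605 = -605/6)
V(S) = -14/S
E(G, n) = 4*G²*(4 + n) (E(G, n) = (4*(G*(4 + n)))*G = (4*G*(4 + n))*G = 4*G²*(4 + n))
c(-507) + E(-147, V((7 + 6) - 7)) = -605/6 + 4*(-147)²*(4 - 14/((7 + 6) - 7)) = -605/6 + 4*21609*(4 - 14/(13 - 7)) = -605/6 + 4*21609*(4 - 14/6) = -605/6 + 4*21609*(4 - 14*⅙) = -605/6 + 4*21609*(4 - 7/3) = -605/6 + 4*21609*(5/3) = -605/6 + 144060 = 863755/6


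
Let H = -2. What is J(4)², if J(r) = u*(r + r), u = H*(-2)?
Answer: 1024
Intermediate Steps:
u = 4 (u = -2*(-2) = 4)
J(r) = 8*r (J(r) = 4*(r + r) = 4*(2*r) = 8*r)
J(4)² = (8*4)² = 32² = 1024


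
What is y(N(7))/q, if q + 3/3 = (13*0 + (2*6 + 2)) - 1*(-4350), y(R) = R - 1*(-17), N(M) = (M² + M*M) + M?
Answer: 122/4363 ≈ 0.027962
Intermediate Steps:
N(M) = M + 2*M² (N(M) = (M² + M²) + M = 2*M² + M = M + 2*M²)
y(R) = 17 + R (y(R) = R + 17 = 17 + R)
q = 4363 (q = -1 + ((13*0 + (2*6 + 2)) - 1*(-4350)) = -1 + ((0 + (12 + 2)) + 4350) = -1 + ((0 + 14) + 4350) = -1 + (14 + 4350) = -1 + 4364 = 4363)
y(N(7))/q = (17 + 7*(1 + 2*7))/4363 = (17 + 7*(1 + 14))*(1/4363) = (17 + 7*15)*(1/4363) = (17 + 105)*(1/4363) = 122*(1/4363) = 122/4363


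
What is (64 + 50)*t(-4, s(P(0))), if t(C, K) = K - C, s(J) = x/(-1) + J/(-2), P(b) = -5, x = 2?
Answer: 513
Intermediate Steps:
s(J) = -2 - J/2 (s(J) = 2/(-1) + J/(-2) = 2*(-1) + J*(-½) = -2 - J/2)
(64 + 50)*t(-4, s(P(0))) = (64 + 50)*((-2 - ½*(-5)) - 1*(-4)) = 114*((-2 + 5/2) + 4) = 114*(½ + 4) = 114*(9/2) = 513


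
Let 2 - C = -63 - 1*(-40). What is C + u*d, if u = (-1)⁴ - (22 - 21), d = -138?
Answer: 25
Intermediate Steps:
C = 25 (C = 2 - (-63 - 1*(-40)) = 2 - (-63 + 40) = 2 - 1*(-23) = 2 + 23 = 25)
u = 0 (u = 1 - 1*1 = 1 - 1 = 0)
C + u*d = 25 + 0*(-138) = 25 + 0 = 25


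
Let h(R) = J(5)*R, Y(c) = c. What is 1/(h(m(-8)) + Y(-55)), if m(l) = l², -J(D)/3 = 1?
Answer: -1/247 ≈ -0.0040486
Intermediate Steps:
J(D) = -3 (J(D) = -3*1 = -3)
h(R) = -3*R
1/(h(m(-8)) + Y(-55)) = 1/(-3*(-8)² - 55) = 1/(-3*64 - 55) = 1/(-192 - 55) = 1/(-247) = -1/247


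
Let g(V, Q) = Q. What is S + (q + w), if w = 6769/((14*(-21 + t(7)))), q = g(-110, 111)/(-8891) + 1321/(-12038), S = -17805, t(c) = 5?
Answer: -30542624183047/1712477728 ≈ -17835.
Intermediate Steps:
q = -13081229/107029858 (q = 111/(-8891) + 1321/(-12038) = 111*(-1/8891) + 1321*(-1/12038) = -111/8891 - 1321/12038 = -13081229/107029858 ≈ -0.12222)
w = -967/32 (w = 6769/((14*(-21 + 5))) = 6769/((14*(-16))) = 6769/(-224) = 6769*(-1/224) = -967/32 ≈ -30.219)
S + (q + w) = -17805 + (-13081229/107029858 - 967/32) = -17805 - 51958236007/1712477728 = -30542624183047/1712477728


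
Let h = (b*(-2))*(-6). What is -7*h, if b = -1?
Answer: 84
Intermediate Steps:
h = -12 (h = -1*(-2)*(-6) = 2*(-6) = -12)
-7*h = -7*(-12) = 84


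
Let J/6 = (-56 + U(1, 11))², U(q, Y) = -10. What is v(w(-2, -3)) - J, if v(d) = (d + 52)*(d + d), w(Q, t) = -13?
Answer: -27150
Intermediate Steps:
v(d) = 2*d*(52 + d) (v(d) = (52 + d)*(2*d) = 2*d*(52 + d))
J = 26136 (J = 6*(-56 - 10)² = 6*(-66)² = 6*4356 = 26136)
v(w(-2, -3)) - J = 2*(-13)*(52 - 13) - 1*26136 = 2*(-13)*39 - 26136 = -1014 - 26136 = -27150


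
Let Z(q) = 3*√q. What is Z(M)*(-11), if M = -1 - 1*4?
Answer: -33*I*√5 ≈ -73.79*I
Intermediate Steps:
M = -5 (M = -1 - 4 = -5)
Z(M)*(-11) = (3*√(-5))*(-11) = (3*(I*√5))*(-11) = (3*I*√5)*(-11) = -33*I*√5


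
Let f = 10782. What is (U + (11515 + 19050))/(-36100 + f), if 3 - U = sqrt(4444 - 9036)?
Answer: -15284/12659 + 2*I*sqrt(287)/12659 ≈ -1.2074 + 0.0026765*I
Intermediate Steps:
U = 3 - 4*I*sqrt(287) (U = 3 - sqrt(4444 - 9036) = 3 - sqrt(-4592) = 3 - 4*I*sqrt(287) ≈ 3.0 - 67.764*I)
(U + (11515 + 19050))/(-36100 + f) = ((3 - 4*I*sqrt(287)) + (11515 + 19050))/(-36100 + 10782) = ((3 - 4*I*sqrt(287)) + 30565)/(-25318) = (30568 - 4*I*sqrt(287))*(-1/25318) = -15284/12659 + 2*I*sqrt(287)/12659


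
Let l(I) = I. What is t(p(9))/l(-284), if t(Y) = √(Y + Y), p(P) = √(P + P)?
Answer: -2^(¾)*√3/284 ≈ -0.010257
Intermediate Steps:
p(P) = √2*√P (p(P) = √(2*P) = √2*√P)
t(Y) = √2*√Y (t(Y) = √(2*Y) = √2*√Y)
t(p(9))/l(-284) = (√2*√(√2*√9))/(-284) = (√2*√(√2*3))*(-1/284) = (√2*√(3*√2))*(-1/284) = (√2*(2^(¼)*√3))*(-1/284) = (2^(¾)*√3)*(-1/284) = -2^(¾)*√3/284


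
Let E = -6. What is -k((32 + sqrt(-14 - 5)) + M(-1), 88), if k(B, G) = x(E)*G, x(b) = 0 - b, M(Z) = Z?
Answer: -528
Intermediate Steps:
x(b) = -b
k(B, G) = 6*G (k(B, G) = (-1*(-6))*G = 6*G)
-k((32 + sqrt(-14 - 5)) + M(-1), 88) = -6*88 = -1*528 = -528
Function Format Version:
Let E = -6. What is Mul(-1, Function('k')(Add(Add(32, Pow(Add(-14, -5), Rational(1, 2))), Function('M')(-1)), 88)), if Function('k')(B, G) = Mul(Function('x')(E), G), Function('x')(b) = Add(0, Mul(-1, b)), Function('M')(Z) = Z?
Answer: -528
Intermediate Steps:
Function('x')(b) = Mul(-1, b)
Function('k')(B, G) = Mul(6, G) (Function('k')(B, G) = Mul(Mul(-1, -6), G) = Mul(6, G))
Mul(-1, Function('k')(Add(Add(32, Pow(Add(-14, -5), Rational(1, 2))), Function('M')(-1)), 88)) = Mul(-1, Mul(6, 88)) = Mul(-1, 528) = -528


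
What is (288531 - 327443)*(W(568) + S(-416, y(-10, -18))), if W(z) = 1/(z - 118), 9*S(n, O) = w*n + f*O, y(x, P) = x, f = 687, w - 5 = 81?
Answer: 41486009344/225 ≈ 1.8438e+8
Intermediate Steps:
w = 86 (w = 5 + 81 = 86)
S(n, O) = 86*n/9 + 229*O/3 (S(n, O) = (86*n + 687*O)/9 = 86*n/9 + 229*O/3)
W(z) = 1/(-118 + z)
(288531 - 327443)*(W(568) + S(-416, y(-10, -18))) = (288531 - 327443)*(1/(-118 + 568) + ((86/9)*(-416) + (229/3)*(-10))) = -38912*(1/450 + (-35776/9 - 2290/3)) = -38912*(1/450 - 42646/9) = -38912*(-2132299/450) = 41486009344/225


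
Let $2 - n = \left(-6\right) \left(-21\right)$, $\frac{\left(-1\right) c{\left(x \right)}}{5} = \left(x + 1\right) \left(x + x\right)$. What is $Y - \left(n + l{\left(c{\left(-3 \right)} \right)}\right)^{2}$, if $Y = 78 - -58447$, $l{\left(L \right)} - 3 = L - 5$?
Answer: $23929$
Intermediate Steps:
$c{\left(x \right)} = - 10 x \left(1 + x\right)$ ($c{\left(x \right)} = - 5 \left(x + 1\right) \left(x + x\right) = - 5 \left(1 + x\right) 2 x = - 5 \cdot 2 x \left(1 + x\right) = - 10 x \left(1 + x\right)$)
$n = -124$ ($n = 2 - \left(-6\right) \left(-21\right) = 2 - 126 = -124$)
$l{\left(L \right)} = -2 + L$ ($l{\left(L \right)} = 3 + \left(L - 5\right) = 3 + \left(-5 + L\right) = -2 + L$)
$Y = 58525$ ($Y = 78 + 58447 = 58525$)
$Y - \left(n + l{\left(c{\left(-3 \right)} \right)}\right)^{2} = 58525 - \left(-124 - \left(2 - 30 \left(1 - 3\right)\right)\right)^{2} = 58525 - \left(-124 - \left(2 - -60\right)\right)^{2} = 58525 - \left(-124 - 62\right)^{2} = 58525 - \left(-186\right)^{2} = 58525 - 34596 = 23929$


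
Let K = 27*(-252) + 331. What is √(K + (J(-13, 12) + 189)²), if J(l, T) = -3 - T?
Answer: √23803 ≈ 154.28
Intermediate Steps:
K = -6473 (K = -6804 + 331 = -6473)
√(K + (J(-13, 12) + 189)²) = √(-6473 + ((-3 - 1*12) + 189)²) = √(-6473 + ((-3 - 12) + 189)²) = √(-6473 + (-15 + 189)²) = √(-6473 + 174²) = √(-6473 + 30276) = √23803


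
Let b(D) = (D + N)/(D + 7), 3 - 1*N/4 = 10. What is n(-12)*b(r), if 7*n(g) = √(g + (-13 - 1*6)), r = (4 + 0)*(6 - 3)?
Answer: -16*I*√31/133 ≈ -0.66981*I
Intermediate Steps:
N = -28 (N = 12 - 4*10 = 12 - 40 = -28)
r = 12 (r = 4*3 = 12)
b(D) = (-28 + D)/(7 + D) (b(D) = (D - 28)/(D + 7) = (-28 + D)/(7 + D))
n(g) = √(-19 + g)/7 (n(g) = √(g + (-13 - 1*6))/7 = √(g + (-13 - 6))/7 = √(g - 19)/7 = √(-19 + g)/7)
n(-12)*b(r) = (√(-19 - 12)/7)*((-28 + 12)/(7 + 12)) = (√(-31)/7)*(-16/19) = ((I*√31)/7)*((1/19)*(-16)) = (I*√31/7)*(-16/19) = -16*I*√31/133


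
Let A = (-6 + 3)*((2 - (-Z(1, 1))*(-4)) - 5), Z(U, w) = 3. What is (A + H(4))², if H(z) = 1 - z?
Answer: 1764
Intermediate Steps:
A = 45 (A = (-6 + 3)*((2 - (-1*3)*(-4)) - 5) = -3*((2 - (-3)*(-4)) - 5) = -3*((2 - 1*12) - 5) = -3*((2 - 12) - 5) = -3*(-10 - 5) = -3*(-15) = 45)
(A + H(4))² = (45 + (1 - 1*4))² = (45 + (1 - 4))² = (45 - 3)² = 42² = 1764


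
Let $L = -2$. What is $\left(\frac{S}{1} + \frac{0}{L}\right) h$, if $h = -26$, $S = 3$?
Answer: $-78$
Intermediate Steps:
$\left(\frac{S}{1} + \frac{0}{L}\right) h = \left(\frac{3}{1} + \frac{0}{-2}\right) \left(-26\right) = \left(3 \cdot 1 + 0 \left(- \frac{1}{2}\right)\right) \left(-26\right) = \left(3 + 0\right) \left(-26\right) = 3 \left(-26\right) = -78$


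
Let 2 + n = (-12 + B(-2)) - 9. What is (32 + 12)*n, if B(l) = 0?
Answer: -1012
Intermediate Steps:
n = -23 (n = -2 + ((-12 + 0) - 9) = -2 + (-12 - 9) = -2 - 21 = -23)
(32 + 12)*n = (32 + 12)*(-23) = 44*(-23) = -1012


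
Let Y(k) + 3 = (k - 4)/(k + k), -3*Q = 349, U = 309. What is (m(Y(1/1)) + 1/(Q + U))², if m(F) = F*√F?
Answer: -60886791/668168 - 81*I*√2/1156 ≈ -91.125 - 0.099093*I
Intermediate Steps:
Q = -349/3 (Q = -⅓*349 = -349/3 ≈ -116.33)
Y(k) = -3 + (-4 + k)/(2*k) (Y(k) = -3 + (k - 4)/(k + k) = -3 + (-4 + k)/((2*k)) = -3 + (-4 + k)*(1/(2*k)) = -3 + (-4 + k)/(2*k))
m(F) = F^(3/2)
(m(Y(1/1)) + 1/(Q + U))² = ((-5/2 - 2/1)^(3/2) + 1/(-349/3 + 309))² = ((-5/2 - 2/1)^(3/2) + 1/(578/3))² = ((-5/2 - 2/1)^(3/2) + 3/578)² = ((-5/2 - 2*1)^(3/2) + 3/578)² = ((-5/2 - 2)^(3/2) + 3/578)² = ((-9/2)^(3/2) + 3/578)² = (-27*I*√2/4 + 3/578)² = (3/578 - 27*I*√2/4)²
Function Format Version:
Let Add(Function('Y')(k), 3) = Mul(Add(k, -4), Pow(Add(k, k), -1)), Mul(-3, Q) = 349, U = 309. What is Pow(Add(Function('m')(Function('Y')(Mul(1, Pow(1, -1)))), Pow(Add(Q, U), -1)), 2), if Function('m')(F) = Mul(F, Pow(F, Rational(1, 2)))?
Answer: Add(Rational(-60886791, 668168), Mul(Rational(-81, 1156), I, Pow(2, Rational(1, 2)))) ≈ Add(-91.125, Mul(-0.099093, I))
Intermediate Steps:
Q = Rational(-349, 3) (Q = Mul(Rational(-1, 3), 349) = Rational(-349, 3) ≈ -116.33)
Function('Y')(k) = Add(-3, Mul(Rational(1, 2), Pow(k, -1), Add(-4, k))) (Function('Y')(k) = Add(-3, Mul(Add(k, -4), Pow(Add(k, k), -1))) = Add(-3, Mul(Add(-4, k), Pow(Mul(2, k), -1))) = Add(-3, Mul(Add(-4, k), Mul(Rational(1, 2), Pow(k, -1)))) = Add(-3, Mul(Rational(1, 2), Pow(k, -1), Add(-4, k))))
Function('m')(F) = Pow(F, Rational(3, 2))
Pow(Add(Function('m')(Function('Y')(Mul(1, Pow(1, -1)))), Pow(Add(Q, U), -1)), 2) = Pow(Add(Pow(Add(Rational(-5, 2), Mul(-2, Pow(Mul(1, Pow(1, -1)), -1))), Rational(3, 2)), Pow(Add(Rational(-349, 3), 309), -1)), 2) = Pow(Add(Pow(Add(Rational(-5, 2), Mul(-2, Pow(Mul(1, 1), -1))), Rational(3, 2)), Pow(Rational(578, 3), -1)), 2) = Pow(Add(Pow(Add(Rational(-5, 2), Mul(-2, Pow(1, -1))), Rational(3, 2)), Rational(3, 578)), 2) = Pow(Add(Pow(Add(Rational(-5, 2), Mul(-2, 1)), Rational(3, 2)), Rational(3, 578)), 2) = Pow(Add(Pow(Add(Rational(-5, 2), -2), Rational(3, 2)), Rational(3, 578)), 2) = Pow(Add(Pow(Rational(-9, 2), Rational(3, 2)), Rational(3, 578)), 2) = Pow(Add(Mul(Rational(-27, 4), I, Pow(2, Rational(1, 2))), Rational(3, 578)), 2) = Pow(Add(Rational(3, 578), Mul(Rational(-27, 4), I, Pow(2, Rational(1, 2)))), 2)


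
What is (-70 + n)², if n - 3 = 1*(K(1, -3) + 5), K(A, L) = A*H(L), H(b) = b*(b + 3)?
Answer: 3844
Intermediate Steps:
H(b) = b*(3 + b)
K(A, L) = A*L*(3 + L) (K(A, L) = A*(L*(3 + L)) = A*L*(3 + L))
n = 8 (n = 3 + 1*(1*(-3)*(3 - 3) + 5) = 3 + 1*(1*(-3)*0 + 5) = 3 + 1*(0 + 5) = 3 + 1*5 = 3 + 5 = 8)
(-70 + n)² = (-70 + 8)² = (-62)² = 3844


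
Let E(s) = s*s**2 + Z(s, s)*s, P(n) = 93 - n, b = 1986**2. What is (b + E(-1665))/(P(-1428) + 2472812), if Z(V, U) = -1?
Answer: -4611808764/2474333 ≈ -1863.9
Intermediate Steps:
b = 3944196
E(s) = s**3 - s (E(s) = s*s**2 - s = s**3 - s)
(b + E(-1665))/(P(-1428) + 2472812) = (3944196 + ((-1665)**3 - 1*(-1665)))/((93 - 1*(-1428)) + 2472812) = (3944196 + (-4615754625 + 1665))/((93 + 1428) + 2472812) = (3944196 - 4615752960)/(1521 + 2472812) = -4611808764/2474333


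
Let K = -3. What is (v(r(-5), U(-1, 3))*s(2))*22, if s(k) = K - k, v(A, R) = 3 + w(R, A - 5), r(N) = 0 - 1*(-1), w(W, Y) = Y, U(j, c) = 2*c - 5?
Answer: 110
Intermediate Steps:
U(j, c) = -5 + 2*c
r(N) = 1 (r(N) = 0 + 1 = 1)
v(A, R) = -2 + A (v(A, R) = 3 + (A - 5) = 3 + (-5 + A) = -2 + A)
s(k) = -3 - k
(v(r(-5), U(-1, 3))*s(2))*22 = ((-2 + 1)*(-3 - 1*2))*22 = -(-3 - 2)*22 = -1*(-5)*22 = 5*22 = 110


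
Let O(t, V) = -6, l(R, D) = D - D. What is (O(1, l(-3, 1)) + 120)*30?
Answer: 3420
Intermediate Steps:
l(R, D) = 0
(O(1, l(-3, 1)) + 120)*30 = (-6 + 120)*30 = 114*30 = 3420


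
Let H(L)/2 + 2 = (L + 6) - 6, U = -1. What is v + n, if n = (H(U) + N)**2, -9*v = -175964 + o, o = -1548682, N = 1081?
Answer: 4041757/3 ≈ 1.3473e+6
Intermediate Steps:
H(L) = -4 + 2*L (H(L) = -4 + 2*((L + 6) - 6) = -4 + 2*((6 + L) - 6) = -4 + 2*L)
v = 574882/3 (v = -(-175964 - 1548682)/9 = -1/9*(-1724646) = 574882/3 ≈ 1.9163e+5)
n = 1155625 (n = ((-4 + 2*(-1)) + 1081)**2 = ((-4 - 2) + 1081)**2 = (-6 + 1081)**2 = 1075**2 = 1155625)
v + n = 574882/3 + 1155625 = 4041757/3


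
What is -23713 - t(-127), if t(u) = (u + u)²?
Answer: -88229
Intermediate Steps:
t(u) = 4*u² (t(u) = (2*u)² = 4*u²)
-23713 - t(-127) = -23713 - 4*(-127)² = -23713 - 4*16129 = -23713 - 1*64516 = -23713 - 64516 = -88229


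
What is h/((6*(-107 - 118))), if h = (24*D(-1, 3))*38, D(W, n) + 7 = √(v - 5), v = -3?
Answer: 1064/225 - 304*I*√2/225 ≈ 4.7289 - 1.9108*I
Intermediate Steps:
D(W, n) = -7 + 2*I*√2 (D(W, n) = -7 + √(-3 - 5) = -7 + √(-8) = -7 + 2*I*√2)
h = -6384 + 1824*I*√2 (h = (24*(-7 + 2*I*√2))*38 = (-168 + 48*I*√2)*38 = -6384 + 1824*I*√2 ≈ -6384.0 + 2579.5*I)
h/((6*(-107 - 118))) = (-6384 + 1824*I*√2)/((6*(-107 - 118))) = (-6384 + 1824*I*√2)/((6*(-225))) = (-6384 + 1824*I*√2)/(-1350) = (-6384 + 1824*I*√2)*(-1/1350) = 1064/225 - 304*I*√2/225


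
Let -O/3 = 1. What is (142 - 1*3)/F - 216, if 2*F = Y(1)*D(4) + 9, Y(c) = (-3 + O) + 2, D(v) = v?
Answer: -1790/7 ≈ -255.71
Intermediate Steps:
O = -3 (O = -3*1 = -3)
Y(c) = -4 (Y(c) = (-3 - 3) + 2 = -6 + 2 = -4)
F = -7/2 (F = (-4*4 + 9)/2 = (-16 + 9)/2 = (½)*(-7) = -7/2 ≈ -3.5000)
(142 - 1*3)/F - 216 = (142 - 1*3)/(-7/2) - 216 = (142 - 3)*(-2/7) - 216 = 139*(-2/7) - 216 = -278/7 - 216 = -1790/7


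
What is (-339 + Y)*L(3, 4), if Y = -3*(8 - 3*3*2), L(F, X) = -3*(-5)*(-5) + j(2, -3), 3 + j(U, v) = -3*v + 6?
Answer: 19467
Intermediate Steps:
j(U, v) = 3 - 3*v (j(U, v) = -3 + (-3*v + 6) = -3 + (6 - 3*v) = 3 - 3*v)
L(F, X) = -63 (L(F, X) = -3*(-5)*(-5) + (3 - 3*(-3)) = 15*(-5) + (3 + 9) = -75 + 12 = -63)
Y = 30 (Y = -3*(8 - 9*2) = -3*(8 - 18) = -3*(-10) = 30)
(-339 + Y)*L(3, 4) = (-339 + 30)*(-63) = -309*(-63) = 19467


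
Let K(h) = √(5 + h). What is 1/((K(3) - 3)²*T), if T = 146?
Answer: 17/146 + 6*√2/73 ≈ 0.23268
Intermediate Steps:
1/((K(3) - 3)²*T) = 1/((√(5 + 3) - 3)²*146) = 1/((√8 - 3)²*146) = 1/((2*√2 - 3)²*146) = 1/((-3 + 2*√2)²*146) = 1/(146*(-3 + 2*√2)²)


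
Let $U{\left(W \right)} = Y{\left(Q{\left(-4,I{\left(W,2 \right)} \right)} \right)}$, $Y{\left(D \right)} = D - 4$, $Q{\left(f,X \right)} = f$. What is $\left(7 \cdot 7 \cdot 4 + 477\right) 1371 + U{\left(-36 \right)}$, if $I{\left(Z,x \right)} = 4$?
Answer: $922675$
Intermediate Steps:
$Y{\left(D \right)} = -4 + D$ ($Y{\left(D \right)} = D - 4 = -4 + D$)
$U{\left(W \right)} = -8$ ($U{\left(W \right)} = -4 - 4 = -8$)
$\left(7 \cdot 7 \cdot 4 + 477\right) 1371 + U{\left(-36 \right)} = \left(7 \cdot 7 \cdot 4 + 477\right) 1371 - 8 = \left(49 \cdot 4 + 477\right) 1371 - 8 = \left(196 + 477\right) 1371 - 8 = 673 \cdot 1371 - 8 = 922683 - 8 = 922675$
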